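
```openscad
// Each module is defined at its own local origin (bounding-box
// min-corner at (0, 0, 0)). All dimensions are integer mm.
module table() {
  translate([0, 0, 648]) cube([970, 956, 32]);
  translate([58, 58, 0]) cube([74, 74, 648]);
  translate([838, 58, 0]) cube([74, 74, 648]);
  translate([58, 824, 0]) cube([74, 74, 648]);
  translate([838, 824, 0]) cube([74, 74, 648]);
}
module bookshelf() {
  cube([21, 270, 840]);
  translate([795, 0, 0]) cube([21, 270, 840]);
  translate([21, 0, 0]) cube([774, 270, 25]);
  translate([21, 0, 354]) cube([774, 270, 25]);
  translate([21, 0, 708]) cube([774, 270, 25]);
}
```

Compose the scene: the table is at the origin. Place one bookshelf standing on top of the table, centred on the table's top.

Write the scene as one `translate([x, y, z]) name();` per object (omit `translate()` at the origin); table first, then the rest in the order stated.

table();
translate([77, 343, 680]) bookshelf();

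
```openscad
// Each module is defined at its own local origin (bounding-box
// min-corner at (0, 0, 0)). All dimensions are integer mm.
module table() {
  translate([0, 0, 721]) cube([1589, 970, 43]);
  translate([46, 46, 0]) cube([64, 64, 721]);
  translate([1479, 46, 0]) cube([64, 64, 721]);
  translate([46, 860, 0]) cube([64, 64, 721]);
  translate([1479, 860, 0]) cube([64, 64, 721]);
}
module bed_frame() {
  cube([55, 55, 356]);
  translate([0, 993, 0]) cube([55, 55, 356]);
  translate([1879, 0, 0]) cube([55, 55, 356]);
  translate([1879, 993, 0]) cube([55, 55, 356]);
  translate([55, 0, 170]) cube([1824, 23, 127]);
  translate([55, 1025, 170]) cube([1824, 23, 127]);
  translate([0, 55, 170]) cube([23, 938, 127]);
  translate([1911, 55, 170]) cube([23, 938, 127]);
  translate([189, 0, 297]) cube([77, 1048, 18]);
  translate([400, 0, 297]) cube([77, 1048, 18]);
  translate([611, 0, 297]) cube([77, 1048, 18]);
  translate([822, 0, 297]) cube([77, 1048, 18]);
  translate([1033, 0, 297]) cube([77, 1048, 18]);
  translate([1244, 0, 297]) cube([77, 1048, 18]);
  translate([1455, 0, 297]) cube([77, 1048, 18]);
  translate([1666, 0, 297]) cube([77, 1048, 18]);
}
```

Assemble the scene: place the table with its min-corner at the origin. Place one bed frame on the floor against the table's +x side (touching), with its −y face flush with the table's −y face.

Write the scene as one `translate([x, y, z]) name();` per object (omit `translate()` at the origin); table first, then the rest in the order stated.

table();
translate([1589, 0, 0]) bed_frame();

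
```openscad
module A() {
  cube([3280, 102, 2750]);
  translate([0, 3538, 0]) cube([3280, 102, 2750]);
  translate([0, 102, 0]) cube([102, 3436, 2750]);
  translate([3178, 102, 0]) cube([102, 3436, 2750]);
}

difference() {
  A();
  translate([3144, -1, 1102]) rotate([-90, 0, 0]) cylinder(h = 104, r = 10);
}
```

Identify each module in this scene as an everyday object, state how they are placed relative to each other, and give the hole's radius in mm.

The subtracted cylinder has r = 10 mm.

A is a house frame. The house frame has a circular hole through its front wall. The hole's radius is 10 mm.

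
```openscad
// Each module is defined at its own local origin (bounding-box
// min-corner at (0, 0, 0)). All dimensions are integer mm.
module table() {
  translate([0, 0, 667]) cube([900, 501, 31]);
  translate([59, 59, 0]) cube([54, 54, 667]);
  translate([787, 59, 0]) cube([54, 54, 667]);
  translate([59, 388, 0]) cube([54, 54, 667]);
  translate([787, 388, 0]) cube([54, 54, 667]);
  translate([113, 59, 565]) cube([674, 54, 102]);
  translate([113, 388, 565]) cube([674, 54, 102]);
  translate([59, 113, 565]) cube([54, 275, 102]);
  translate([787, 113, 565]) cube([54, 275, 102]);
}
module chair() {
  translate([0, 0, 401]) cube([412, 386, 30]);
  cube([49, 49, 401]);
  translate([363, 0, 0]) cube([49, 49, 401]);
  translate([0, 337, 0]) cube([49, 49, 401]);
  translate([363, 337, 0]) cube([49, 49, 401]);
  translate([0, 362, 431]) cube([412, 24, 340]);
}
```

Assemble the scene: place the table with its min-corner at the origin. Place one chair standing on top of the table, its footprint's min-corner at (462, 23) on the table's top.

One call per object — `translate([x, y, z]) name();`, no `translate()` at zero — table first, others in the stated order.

table();
translate([462, 23, 698]) chair();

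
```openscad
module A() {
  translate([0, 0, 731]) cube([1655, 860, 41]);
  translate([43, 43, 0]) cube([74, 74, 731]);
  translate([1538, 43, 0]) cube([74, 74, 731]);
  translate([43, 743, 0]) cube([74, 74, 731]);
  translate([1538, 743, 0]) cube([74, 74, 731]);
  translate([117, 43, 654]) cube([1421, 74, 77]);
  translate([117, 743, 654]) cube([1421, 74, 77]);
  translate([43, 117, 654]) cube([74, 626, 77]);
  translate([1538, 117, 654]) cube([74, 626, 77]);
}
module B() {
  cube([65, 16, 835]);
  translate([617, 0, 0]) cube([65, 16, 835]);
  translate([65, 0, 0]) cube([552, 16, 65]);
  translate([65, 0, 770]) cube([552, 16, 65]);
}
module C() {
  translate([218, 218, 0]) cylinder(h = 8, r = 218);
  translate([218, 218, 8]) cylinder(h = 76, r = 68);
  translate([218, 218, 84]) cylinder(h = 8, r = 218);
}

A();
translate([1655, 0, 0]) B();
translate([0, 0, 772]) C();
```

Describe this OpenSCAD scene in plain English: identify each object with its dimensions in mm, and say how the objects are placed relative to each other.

A is a table: top 1655 mm (x) × 860 mm (y), 41 mm thick, upper face at z = 772 mm, on four 74×74 mm square legs, each inset 43 mm from the nearest pair of top edges, running from z = 0 to the bottom of the top. Four apron rails, 74 mm thick and 77 mm tall, run between adjacent legs with their top edges flush with the underside of the top and their outer faces flush with the legs' outer faces.

B is a picture frame with a 552×705 mm rectangular opening (x by z) and a uniform 65 mm border on every side. Frame depth is 16 mm along y. It is built from two vertical stiles running the full outside height and two horizontal rails spanning the gap between the stiles.

C is a spool: two coaxial disc flanges of radius 218 mm and thickness 8 mm, joined by a core cylinder of radius 68 mm and height 76 mm. The lower flange rests on z = 0 and the three cylinders share a vertical axis.

The picture frame is against the table's +x side, with their −y faces flush. The spool is on top of the table.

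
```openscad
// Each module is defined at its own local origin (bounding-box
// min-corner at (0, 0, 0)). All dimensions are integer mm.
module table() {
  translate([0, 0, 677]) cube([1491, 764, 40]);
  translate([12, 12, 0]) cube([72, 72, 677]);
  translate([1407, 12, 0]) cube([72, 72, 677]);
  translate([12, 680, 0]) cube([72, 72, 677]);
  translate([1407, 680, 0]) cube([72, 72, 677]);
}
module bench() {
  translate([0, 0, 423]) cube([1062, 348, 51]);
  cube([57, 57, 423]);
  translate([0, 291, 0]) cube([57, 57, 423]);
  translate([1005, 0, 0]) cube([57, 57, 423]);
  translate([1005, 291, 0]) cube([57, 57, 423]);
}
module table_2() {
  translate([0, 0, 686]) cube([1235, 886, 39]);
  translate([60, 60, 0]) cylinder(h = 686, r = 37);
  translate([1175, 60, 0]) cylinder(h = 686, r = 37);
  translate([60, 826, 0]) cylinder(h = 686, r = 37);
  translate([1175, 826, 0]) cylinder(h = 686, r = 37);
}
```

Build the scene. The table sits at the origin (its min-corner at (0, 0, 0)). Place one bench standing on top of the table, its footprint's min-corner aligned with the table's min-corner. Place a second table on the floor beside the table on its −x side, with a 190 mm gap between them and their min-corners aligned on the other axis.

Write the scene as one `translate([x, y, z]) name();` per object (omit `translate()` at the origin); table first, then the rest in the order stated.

table();
translate([0, 0, 717]) bench();
translate([-1425, 0, 0]) table_2();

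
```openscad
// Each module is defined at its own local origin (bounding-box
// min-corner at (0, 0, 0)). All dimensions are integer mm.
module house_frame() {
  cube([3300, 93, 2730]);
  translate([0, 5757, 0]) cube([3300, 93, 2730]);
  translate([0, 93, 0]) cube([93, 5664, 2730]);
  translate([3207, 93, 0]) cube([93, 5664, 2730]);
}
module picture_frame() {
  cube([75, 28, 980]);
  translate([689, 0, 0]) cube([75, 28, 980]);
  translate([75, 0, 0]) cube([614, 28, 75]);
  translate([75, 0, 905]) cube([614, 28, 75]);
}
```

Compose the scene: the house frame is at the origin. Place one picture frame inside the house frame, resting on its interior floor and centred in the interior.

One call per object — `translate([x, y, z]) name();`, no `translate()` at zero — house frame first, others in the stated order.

house_frame();
translate([1268, 2911, 0]) picture_frame();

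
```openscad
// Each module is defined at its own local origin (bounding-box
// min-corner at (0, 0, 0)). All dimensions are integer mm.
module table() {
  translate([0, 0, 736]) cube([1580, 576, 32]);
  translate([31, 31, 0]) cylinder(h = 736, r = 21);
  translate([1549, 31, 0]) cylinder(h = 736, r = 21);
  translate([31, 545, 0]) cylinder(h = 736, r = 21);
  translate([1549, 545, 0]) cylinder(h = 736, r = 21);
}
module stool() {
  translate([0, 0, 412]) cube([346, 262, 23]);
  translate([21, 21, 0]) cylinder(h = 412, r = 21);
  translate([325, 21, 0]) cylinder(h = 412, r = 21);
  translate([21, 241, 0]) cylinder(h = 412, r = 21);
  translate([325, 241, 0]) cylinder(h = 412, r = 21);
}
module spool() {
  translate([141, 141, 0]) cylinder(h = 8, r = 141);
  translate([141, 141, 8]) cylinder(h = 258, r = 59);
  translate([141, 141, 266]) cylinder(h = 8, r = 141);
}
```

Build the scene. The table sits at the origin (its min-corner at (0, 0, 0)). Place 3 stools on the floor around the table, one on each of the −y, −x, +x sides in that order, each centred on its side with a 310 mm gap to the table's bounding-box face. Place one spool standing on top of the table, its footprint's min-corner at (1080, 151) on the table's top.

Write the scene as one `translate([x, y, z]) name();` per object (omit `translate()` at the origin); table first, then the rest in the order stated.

table();
translate([617, -572, 0]) stool();
translate([-656, 157, 0]) stool();
translate([1890, 157, 0]) stool();
translate([1080, 151, 768]) spool();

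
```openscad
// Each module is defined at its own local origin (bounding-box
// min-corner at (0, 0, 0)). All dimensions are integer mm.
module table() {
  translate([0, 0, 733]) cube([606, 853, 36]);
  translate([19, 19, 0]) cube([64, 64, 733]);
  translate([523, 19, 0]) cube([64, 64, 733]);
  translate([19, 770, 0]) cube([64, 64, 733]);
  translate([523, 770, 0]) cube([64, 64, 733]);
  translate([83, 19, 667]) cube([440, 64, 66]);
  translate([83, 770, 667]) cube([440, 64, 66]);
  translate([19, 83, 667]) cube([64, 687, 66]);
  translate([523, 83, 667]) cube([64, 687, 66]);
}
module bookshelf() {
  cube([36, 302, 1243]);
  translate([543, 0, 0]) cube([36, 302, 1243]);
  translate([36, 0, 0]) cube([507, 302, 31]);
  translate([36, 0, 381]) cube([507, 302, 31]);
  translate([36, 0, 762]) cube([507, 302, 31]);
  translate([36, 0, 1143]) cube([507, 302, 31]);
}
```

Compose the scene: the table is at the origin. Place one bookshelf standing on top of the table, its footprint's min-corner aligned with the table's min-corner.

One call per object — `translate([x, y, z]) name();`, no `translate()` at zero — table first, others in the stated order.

table();
translate([0, 0, 769]) bookshelf();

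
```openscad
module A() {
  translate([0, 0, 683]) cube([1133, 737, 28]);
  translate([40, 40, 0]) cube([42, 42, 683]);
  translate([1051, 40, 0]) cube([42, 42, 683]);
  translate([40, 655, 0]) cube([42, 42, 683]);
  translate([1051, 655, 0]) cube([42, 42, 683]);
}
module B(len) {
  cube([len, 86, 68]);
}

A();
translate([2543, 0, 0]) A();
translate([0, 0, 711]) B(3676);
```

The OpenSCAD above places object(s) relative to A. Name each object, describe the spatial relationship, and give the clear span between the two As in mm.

Second table starts at x = 2543; first ends at x = 1133; clear span = 2543 − 1133 = 1410 mm.

A is a table. B is a beam. A beam spans the tops of two tables. The clear span between the two tables is 1410 mm.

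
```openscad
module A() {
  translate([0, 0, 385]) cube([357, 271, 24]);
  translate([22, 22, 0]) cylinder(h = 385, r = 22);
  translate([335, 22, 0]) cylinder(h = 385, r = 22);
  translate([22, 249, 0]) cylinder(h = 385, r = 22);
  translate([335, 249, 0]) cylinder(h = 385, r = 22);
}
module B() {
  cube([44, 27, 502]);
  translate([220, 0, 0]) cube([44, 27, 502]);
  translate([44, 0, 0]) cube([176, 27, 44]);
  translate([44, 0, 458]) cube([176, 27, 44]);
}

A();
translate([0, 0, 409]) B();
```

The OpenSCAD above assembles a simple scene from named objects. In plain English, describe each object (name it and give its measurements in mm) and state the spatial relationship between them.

A is a four-legged stool. The seat is 357×271 mm, 24 mm thick, top at z = 409 mm. It stands on four round legs, each 44 mm in diameter, from z = 0 to the seat underside, each leg's axis is inset half a diameter from the nearest pair of seat edges (so the leg's bounding box is flush with the corner).

B is a rectangular picture frame lying in the x–z plane (depth along y). The opening is 176 mm wide (x) by 414 mm tall (z), surrounded by a border 44 mm wide on all four sides. The frame is 27 mm deep and is made of two full-height vertical stiles with two horizontal rails fitted between them.

The picture frame is on top of the stool.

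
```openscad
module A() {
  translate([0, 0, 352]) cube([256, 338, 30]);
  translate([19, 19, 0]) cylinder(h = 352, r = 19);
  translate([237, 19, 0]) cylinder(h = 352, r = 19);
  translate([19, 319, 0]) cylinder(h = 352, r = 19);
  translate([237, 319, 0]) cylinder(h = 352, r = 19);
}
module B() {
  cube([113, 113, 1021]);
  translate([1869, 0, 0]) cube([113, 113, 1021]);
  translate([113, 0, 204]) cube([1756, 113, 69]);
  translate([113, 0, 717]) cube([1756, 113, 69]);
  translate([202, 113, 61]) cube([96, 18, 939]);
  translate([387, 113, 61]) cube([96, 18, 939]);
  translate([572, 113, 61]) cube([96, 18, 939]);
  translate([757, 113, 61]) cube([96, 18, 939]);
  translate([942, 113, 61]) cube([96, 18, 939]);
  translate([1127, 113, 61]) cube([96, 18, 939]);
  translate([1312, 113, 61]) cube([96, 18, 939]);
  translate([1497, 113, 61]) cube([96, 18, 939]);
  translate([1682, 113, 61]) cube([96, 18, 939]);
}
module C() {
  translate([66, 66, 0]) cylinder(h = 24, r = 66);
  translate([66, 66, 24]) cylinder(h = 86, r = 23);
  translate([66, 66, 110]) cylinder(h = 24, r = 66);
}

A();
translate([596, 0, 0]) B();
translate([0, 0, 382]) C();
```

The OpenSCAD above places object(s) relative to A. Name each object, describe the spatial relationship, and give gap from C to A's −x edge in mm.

The spool's min-x is at 0; the stool's min-x is 0; gap = 0 mm.

A is a stool. B is a fence section. C is a spool. The fence section is on the floor beside the stool on its +x side. The spool is on top of the stool. The gap from the spool to the stool's −x edge is 0 mm.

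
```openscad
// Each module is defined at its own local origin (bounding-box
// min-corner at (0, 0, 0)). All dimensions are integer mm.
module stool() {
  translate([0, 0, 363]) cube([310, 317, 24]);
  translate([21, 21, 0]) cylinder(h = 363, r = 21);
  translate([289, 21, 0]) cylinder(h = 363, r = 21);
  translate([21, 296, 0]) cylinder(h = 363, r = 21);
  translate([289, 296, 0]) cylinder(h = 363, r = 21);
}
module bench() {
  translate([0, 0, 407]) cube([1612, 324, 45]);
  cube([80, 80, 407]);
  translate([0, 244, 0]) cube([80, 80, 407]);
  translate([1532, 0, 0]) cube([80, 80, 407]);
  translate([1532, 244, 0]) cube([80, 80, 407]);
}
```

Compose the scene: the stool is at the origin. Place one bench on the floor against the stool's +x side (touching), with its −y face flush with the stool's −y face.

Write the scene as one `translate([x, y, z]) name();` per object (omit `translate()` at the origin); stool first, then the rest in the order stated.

stool();
translate([310, 0, 0]) bench();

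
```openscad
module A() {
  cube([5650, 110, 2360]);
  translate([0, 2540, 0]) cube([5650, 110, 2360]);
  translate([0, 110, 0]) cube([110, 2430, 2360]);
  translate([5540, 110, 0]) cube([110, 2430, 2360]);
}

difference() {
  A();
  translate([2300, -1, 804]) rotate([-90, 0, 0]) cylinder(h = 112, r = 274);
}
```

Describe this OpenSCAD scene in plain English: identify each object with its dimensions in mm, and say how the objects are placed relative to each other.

A is a box-shaped house frame (walls only): outside footprint 5650×2650 mm, wall height 2360 mm, wall thickness 110 mm. The two y-facing walls run the full x-width; the two x-facing walls fit between the inner faces of the y-facing walls.

The house frame has a circular hole of radius 274 mm through its front wall, centred at (x = 2300, z = 804).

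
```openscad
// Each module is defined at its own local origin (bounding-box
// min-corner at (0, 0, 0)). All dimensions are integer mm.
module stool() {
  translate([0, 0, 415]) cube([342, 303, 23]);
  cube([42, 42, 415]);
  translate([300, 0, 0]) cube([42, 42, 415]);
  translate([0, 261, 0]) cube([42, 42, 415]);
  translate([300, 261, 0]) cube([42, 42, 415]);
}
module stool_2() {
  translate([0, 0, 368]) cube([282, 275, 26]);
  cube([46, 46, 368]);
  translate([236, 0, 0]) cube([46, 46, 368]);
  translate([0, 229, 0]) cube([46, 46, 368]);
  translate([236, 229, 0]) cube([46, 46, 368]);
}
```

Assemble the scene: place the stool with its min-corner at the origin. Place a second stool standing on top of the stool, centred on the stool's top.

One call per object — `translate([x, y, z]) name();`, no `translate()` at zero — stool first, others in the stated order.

stool();
translate([30, 14, 438]) stool_2();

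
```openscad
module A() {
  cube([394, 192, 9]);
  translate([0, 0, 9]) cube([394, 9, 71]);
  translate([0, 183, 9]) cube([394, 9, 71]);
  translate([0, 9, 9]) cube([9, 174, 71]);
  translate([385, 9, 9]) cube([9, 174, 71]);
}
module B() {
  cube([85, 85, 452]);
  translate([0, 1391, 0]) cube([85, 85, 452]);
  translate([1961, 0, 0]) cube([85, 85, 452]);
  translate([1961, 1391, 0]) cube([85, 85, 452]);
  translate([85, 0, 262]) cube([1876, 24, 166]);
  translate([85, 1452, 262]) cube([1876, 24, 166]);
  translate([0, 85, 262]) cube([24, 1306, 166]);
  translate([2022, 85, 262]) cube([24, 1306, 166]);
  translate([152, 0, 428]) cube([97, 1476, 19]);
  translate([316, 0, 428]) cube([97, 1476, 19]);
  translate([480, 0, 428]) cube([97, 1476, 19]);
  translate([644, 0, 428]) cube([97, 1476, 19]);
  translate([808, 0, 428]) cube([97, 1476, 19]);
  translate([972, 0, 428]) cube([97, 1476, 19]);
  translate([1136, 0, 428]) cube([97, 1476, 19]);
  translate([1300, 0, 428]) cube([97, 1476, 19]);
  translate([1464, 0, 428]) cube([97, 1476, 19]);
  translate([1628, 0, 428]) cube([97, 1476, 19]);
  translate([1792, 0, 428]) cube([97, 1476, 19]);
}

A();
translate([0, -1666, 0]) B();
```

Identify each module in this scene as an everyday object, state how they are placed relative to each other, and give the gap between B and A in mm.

The bed frame's nearest face is 190 mm from the open box's −y face.

A is an open box. B is a bed frame. The bed frame is on the floor beside the open box on its −y side. The gap between the bed frame and the open box is 190 mm.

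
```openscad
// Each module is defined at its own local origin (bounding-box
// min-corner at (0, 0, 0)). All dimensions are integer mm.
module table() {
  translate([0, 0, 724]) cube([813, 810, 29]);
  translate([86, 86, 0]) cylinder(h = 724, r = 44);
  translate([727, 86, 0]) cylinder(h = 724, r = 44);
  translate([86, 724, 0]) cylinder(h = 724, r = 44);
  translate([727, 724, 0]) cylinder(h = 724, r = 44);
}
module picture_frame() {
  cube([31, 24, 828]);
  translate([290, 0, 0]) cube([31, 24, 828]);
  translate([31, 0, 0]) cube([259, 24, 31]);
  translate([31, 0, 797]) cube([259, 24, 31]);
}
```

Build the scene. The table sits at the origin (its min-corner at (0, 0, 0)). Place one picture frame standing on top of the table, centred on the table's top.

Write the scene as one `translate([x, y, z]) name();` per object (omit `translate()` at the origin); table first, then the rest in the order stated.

table();
translate([246, 393, 753]) picture_frame();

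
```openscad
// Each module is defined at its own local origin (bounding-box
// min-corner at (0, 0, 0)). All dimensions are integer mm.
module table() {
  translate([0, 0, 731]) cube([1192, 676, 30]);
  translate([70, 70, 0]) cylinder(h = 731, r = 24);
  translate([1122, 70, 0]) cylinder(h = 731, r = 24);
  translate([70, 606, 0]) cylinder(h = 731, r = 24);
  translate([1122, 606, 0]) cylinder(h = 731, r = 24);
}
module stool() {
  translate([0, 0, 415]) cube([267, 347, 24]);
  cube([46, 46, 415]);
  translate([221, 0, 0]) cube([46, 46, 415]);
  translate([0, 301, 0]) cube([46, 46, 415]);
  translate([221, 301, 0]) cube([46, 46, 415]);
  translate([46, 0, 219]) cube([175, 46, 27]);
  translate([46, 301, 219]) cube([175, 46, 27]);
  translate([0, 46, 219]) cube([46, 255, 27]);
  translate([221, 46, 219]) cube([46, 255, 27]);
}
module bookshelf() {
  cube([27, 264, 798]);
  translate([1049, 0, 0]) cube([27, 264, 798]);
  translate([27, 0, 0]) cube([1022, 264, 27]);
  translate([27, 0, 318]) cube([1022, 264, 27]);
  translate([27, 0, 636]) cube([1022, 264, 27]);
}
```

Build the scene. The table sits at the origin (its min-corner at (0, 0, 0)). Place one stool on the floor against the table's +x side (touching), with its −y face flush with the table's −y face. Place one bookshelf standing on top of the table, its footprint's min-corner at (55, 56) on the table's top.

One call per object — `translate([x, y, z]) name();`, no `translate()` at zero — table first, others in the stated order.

table();
translate([1192, 0, 0]) stool();
translate([55, 56, 761]) bookshelf();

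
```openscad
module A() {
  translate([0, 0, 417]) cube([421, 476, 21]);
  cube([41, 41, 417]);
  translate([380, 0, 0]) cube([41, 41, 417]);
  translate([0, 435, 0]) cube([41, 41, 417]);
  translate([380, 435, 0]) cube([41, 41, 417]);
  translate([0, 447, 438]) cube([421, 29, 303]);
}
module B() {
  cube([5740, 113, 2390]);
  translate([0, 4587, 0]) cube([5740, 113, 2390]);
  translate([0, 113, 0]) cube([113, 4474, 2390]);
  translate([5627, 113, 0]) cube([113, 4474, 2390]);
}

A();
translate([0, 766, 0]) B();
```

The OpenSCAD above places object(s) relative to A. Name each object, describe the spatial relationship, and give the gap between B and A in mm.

The house frame's nearest face is 290 mm from the chair's +y face.

A is a chair. B is a house frame. The house frame is on the floor beside the chair on its +y side. The gap between the house frame and the chair is 290 mm.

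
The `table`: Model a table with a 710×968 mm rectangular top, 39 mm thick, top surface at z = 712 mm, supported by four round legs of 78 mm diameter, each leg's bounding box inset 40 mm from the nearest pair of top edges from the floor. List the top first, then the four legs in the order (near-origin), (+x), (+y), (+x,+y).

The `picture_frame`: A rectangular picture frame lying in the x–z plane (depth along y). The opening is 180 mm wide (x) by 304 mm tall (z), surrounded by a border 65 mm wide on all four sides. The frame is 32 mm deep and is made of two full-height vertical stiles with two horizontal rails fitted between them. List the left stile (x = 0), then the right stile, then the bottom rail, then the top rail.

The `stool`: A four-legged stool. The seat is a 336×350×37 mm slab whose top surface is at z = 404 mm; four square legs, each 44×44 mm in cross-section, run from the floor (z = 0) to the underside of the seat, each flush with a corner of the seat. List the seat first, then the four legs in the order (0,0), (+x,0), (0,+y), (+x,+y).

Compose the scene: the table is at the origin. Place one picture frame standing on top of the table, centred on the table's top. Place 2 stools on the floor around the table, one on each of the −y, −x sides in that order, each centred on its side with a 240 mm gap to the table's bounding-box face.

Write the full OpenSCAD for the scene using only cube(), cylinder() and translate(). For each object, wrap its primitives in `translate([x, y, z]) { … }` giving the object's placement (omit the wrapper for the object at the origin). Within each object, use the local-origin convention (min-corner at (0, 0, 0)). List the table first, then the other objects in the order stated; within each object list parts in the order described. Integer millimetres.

translate([0, 0, 673]) cube([710, 968, 39]);
translate([79, 79, 0]) cylinder(h = 673, r = 39);
translate([631, 79, 0]) cylinder(h = 673, r = 39);
translate([79, 889, 0]) cylinder(h = 673, r = 39);
translate([631, 889, 0]) cylinder(h = 673, r = 39);
translate([200, 468, 712]) {
  cube([65, 32, 434]);
  translate([245, 0, 0]) cube([65, 32, 434]);
  translate([65, 0, 0]) cube([180, 32, 65]);
  translate([65, 0, 369]) cube([180, 32, 65]);
}
translate([187, -590, 0]) {
  translate([0, 0, 367]) cube([336, 350, 37]);
  cube([44, 44, 367]);
  translate([292, 0, 0]) cube([44, 44, 367]);
  translate([0, 306, 0]) cube([44, 44, 367]);
  translate([292, 306, 0]) cube([44, 44, 367]);
}
translate([-576, 309, 0]) {
  translate([0, 0, 367]) cube([336, 350, 37]);
  cube([44, 44, 367]);
  translate([292, 0, 0]) cube([44, 44, 367]);
  translate([0, 306, 0]) cube([44, 44, 367]);
  translate([292, 306, 0]) cube([44, 44, 367]);
}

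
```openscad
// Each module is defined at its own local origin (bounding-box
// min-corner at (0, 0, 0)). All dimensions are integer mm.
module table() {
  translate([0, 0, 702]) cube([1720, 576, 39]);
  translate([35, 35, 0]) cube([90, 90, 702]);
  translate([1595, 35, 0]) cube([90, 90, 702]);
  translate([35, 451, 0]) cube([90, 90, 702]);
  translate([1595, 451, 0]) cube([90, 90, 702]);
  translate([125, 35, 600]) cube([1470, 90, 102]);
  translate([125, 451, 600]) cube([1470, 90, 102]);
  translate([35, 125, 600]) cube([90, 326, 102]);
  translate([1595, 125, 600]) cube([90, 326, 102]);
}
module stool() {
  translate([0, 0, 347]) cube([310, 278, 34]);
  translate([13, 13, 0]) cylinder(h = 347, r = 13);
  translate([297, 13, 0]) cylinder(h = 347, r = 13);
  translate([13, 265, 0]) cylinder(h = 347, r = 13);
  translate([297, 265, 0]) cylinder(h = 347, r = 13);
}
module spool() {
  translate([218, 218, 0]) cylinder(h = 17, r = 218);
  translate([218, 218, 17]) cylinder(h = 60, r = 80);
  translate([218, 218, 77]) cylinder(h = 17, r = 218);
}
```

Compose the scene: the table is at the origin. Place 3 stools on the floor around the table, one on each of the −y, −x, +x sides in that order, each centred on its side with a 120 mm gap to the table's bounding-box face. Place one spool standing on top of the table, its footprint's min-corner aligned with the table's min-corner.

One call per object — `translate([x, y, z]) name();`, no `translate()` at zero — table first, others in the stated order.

table();
translate([705, -398, 0]) stool();
translate([-430, 149, 0]) stool();
translate([1840, 149, 0]) stool();
translate([0, 0, 741]) spool();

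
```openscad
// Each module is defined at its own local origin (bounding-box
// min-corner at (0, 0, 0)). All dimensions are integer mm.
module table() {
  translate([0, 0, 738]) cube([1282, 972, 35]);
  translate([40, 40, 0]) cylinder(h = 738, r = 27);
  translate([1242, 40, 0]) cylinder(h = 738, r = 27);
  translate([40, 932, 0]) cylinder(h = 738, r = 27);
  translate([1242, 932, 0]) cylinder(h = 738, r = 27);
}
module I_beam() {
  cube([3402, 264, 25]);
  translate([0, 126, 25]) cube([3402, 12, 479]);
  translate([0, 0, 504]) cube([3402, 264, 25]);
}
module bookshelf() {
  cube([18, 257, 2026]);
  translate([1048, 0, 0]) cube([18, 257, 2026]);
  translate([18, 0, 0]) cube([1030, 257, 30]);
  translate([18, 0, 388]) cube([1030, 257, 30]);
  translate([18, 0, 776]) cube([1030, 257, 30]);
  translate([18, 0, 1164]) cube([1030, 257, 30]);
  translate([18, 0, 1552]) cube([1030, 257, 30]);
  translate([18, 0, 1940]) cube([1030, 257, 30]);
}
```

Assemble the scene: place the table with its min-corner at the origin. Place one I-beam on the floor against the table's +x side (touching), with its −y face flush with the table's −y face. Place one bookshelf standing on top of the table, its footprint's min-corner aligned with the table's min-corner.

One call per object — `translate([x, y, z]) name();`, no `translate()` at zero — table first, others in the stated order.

table();
translate([1282, 0, 0]) I_beam();
translate([0, 0, 773]) bookshelf();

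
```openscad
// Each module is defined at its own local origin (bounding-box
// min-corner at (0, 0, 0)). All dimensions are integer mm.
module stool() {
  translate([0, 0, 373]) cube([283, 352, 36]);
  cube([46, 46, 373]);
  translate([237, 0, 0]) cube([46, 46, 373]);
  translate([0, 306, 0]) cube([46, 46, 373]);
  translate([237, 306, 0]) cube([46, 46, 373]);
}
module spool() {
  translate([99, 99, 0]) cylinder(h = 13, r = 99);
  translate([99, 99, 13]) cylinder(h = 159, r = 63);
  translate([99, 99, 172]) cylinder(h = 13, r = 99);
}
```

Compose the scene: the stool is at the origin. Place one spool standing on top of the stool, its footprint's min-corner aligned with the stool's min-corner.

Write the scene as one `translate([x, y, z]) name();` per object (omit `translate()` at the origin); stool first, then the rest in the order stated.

stool();
translate([0, 0, 409]) spool();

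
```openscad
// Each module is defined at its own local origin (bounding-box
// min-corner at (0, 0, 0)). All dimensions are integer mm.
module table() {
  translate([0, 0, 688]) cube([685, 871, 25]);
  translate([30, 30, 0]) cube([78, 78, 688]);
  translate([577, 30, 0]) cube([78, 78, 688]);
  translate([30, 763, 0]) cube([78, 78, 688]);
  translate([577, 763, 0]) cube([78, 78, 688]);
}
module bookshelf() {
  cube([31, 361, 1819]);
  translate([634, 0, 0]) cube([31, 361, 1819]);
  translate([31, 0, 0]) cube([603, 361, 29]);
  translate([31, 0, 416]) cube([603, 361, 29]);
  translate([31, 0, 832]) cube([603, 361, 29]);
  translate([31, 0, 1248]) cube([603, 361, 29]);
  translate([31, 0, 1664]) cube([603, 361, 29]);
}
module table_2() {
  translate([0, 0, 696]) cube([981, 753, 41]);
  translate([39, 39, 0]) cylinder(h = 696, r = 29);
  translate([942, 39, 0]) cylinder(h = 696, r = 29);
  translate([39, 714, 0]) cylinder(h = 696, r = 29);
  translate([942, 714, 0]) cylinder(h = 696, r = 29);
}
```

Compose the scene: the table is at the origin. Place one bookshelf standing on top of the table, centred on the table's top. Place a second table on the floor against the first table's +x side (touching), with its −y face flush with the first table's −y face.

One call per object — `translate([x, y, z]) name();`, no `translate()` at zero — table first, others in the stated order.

table();
translate([10, 255, 713]) bookshelf();
translate([685, 0, 0]) table_2();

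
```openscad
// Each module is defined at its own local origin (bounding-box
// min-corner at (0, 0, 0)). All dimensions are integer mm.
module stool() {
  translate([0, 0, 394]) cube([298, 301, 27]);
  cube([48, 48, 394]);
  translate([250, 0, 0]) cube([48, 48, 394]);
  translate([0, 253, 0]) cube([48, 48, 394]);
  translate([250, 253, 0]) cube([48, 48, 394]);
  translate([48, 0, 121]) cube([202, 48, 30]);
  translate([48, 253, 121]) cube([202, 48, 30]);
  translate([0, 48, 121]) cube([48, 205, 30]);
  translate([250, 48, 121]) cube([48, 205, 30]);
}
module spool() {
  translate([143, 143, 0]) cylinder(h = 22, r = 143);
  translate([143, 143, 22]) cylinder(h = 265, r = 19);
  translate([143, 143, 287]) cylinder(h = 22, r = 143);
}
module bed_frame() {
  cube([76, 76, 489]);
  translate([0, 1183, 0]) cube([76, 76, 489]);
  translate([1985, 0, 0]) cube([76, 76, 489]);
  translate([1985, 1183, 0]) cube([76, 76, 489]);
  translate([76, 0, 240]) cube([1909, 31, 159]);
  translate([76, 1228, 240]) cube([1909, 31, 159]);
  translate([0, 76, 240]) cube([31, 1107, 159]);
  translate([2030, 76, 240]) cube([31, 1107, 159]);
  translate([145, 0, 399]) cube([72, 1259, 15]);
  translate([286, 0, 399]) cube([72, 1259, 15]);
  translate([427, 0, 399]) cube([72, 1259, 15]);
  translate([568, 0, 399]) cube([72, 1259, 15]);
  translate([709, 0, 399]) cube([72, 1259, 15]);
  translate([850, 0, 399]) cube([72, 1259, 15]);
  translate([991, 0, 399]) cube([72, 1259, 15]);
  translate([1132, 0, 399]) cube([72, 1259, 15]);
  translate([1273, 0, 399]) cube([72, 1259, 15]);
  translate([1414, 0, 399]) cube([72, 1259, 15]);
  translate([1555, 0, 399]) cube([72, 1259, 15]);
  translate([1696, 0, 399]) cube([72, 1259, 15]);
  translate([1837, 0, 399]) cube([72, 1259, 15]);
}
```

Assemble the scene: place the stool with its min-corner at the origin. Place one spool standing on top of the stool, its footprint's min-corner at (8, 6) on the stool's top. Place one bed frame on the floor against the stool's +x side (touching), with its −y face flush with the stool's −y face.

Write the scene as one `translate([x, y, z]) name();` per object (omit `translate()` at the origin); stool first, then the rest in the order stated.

stool();
translate([8, 6, 421]) spool();
translate([298, 0, 0]) bed_frame();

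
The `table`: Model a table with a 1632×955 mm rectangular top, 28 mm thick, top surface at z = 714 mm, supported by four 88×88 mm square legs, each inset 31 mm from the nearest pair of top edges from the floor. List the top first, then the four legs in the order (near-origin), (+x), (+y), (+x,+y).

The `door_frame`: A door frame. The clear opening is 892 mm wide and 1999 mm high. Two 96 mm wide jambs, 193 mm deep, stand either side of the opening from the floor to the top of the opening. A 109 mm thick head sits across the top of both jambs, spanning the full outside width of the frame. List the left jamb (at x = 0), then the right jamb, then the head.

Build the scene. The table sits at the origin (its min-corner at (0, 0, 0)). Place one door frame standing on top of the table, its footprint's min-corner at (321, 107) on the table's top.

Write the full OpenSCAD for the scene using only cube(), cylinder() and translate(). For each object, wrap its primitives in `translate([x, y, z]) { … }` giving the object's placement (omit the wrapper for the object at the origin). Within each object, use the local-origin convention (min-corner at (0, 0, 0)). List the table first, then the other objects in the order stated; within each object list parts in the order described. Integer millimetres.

translate([0, 0, 686]) cube([1632, 955, 28]);
translate([31, 31, 0]) cube([88, 88, 686]);
translate([1513, 31, 0]) cube([88, 88, 686]);
translate([31, 836, 0]) cube([88, 88, 686]);
translate([1513, 836, 0]) cube([88, 88, 686]);
translate([321, 107, 714]) {
  cube([96, 193, 1999]);
  translate([988, 0, 0]) cube([96, 193, 1999]);
  translate([0, 0, 1999]) cube([1084, 193, 109]);
}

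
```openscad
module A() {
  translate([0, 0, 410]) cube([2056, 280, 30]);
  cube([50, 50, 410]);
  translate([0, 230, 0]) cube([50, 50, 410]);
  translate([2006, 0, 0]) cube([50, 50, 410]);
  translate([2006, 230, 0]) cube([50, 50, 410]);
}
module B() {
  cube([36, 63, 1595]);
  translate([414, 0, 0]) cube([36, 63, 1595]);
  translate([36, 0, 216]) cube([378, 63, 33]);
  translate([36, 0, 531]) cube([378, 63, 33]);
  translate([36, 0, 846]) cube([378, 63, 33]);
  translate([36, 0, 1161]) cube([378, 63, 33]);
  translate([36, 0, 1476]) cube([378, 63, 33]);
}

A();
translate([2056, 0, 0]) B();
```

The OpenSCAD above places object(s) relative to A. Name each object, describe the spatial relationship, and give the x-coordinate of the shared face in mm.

A is a bench. B is a ladder. The ladder is against the bench's +x side, with their −y faces flush. The x-coordinate of the shared face is 2056 mm.

The bench's +x face and the ladder's −x face are both at x = 2056 mm.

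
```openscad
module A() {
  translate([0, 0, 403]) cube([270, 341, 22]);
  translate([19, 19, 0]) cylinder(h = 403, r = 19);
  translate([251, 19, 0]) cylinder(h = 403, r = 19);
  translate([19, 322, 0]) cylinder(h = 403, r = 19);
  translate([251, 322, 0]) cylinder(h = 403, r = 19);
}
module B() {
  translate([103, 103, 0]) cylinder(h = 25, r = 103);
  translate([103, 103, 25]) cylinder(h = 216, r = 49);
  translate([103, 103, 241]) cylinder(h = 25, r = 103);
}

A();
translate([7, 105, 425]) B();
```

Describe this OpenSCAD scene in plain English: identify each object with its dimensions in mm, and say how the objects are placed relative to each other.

A is a simple wooden stool: a rectangular seat 270 mm (x) by 341 mm (y), 22 mm thick, top face at z = 425 mm, on four round legs, each 38 mm in diameter. The legs rest on z = 0, each leg's axis is inset half a diameter from the nearest pair of seat edges (so the leg's bounding box is flush with the corner).

B is a spool: two coaxial disc flanges of radius 103 mm and thickness 25 mm, joined by a core cylinder of radius 49 mm and height 216 mm. The lower flange rests on z = 0 and the three cylinders share a vertical axis.

The spool is on top of the stool.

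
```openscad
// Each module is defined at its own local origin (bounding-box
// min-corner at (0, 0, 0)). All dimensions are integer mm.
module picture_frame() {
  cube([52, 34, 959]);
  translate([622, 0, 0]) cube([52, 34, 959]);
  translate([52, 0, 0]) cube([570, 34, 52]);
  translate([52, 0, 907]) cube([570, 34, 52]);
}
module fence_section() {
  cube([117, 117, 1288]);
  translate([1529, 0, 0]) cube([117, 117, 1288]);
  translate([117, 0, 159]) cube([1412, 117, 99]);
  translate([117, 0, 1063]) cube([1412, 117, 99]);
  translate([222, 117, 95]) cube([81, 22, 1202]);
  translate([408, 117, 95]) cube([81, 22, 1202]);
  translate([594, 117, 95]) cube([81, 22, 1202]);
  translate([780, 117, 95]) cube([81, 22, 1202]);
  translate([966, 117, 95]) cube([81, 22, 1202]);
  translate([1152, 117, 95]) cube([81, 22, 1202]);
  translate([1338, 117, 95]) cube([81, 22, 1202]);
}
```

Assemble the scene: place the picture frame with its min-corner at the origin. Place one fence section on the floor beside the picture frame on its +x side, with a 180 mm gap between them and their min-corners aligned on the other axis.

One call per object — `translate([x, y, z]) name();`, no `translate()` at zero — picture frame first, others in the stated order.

picture_frame();
translate([854, 0, 0]) fence_section();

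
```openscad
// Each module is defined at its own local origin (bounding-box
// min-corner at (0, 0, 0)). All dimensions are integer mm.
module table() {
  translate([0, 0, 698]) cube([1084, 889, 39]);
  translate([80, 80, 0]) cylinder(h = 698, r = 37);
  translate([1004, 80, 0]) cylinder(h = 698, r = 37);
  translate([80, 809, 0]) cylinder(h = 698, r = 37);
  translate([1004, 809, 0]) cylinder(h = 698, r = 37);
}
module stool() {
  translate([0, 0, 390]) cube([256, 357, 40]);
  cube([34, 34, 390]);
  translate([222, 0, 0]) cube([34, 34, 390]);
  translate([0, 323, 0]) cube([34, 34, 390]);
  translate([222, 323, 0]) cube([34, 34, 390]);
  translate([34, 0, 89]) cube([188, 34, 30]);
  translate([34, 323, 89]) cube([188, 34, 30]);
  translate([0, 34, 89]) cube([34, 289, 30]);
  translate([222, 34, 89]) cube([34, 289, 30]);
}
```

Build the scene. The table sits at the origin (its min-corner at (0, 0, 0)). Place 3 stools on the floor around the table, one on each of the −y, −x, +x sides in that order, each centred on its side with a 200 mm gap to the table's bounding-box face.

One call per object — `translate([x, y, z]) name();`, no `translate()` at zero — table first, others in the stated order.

table();
translate([414, -557, 0]) stool();
translate([-456, 266, 0]) stool();
translate([1284, 266, 0]) stool();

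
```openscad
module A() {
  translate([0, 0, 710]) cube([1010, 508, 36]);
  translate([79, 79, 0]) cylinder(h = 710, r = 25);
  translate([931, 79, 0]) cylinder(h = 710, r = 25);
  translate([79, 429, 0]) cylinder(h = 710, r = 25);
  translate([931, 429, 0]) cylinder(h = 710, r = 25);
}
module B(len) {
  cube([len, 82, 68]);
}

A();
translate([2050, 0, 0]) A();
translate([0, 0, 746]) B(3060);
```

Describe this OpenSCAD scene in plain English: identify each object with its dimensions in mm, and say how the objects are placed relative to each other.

A is a table: top 1010 mm (x) × 508 mm (y), 36 mm thick, upper face at z = 746 mm, on four round legs of 50 mm diameter, each leg's bounding box inset 54 mm from the nearest pair of top edges, running from z = 0 to the bottom of the top.

B is a rectangular beam 3060 mm long (x), 82 mm deep (y), 68 mm thick (z).

The beam spans the tops of two tables placed 1040 mm apart, resting at z = 746 mm.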